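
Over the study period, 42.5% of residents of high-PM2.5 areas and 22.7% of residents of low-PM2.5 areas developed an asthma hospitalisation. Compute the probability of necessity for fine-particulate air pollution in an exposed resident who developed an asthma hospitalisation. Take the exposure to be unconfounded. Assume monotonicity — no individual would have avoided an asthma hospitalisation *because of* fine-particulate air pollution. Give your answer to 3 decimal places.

PN ≈ 0.466

p₁ = 0.425, p₀ = 0.227.
Under exogeneity and monotonicity, PN = (p₁ − p₀) / p₁.
PN = (0.425 − 0.227) / 0.425 = 0.198 / 0.425 ≈ 0.4659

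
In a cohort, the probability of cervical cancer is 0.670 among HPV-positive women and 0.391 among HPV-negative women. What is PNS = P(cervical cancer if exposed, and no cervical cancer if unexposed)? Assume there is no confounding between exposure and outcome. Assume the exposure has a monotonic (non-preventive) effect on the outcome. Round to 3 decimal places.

PNS ≈ 0.279

Let p₁ = 0.67, p₀ = 0.391.
Under exogeneity and monotonicity, PNS = p₁ − p₀.
PNS = 0.67 − 0.391 = 0.279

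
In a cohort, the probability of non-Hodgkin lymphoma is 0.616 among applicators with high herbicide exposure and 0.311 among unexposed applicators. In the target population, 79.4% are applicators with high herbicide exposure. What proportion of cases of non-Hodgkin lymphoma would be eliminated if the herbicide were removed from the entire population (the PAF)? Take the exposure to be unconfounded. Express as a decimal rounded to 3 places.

PAF ≈ 0.438

Let p₁ = 0.616, p₀ = 0.311.
Overall risk P(Y=1) = π·p₁ + (1−π)·p₀ = 0.794×0.616 + 0.206×0.311 = 0.55317.
Under exogeneity, PAF = [P(Y=1) − p₀] / P(Y=1).
PAF = (0.55317 − 0.311) / 0.55317 ≈ 0.4378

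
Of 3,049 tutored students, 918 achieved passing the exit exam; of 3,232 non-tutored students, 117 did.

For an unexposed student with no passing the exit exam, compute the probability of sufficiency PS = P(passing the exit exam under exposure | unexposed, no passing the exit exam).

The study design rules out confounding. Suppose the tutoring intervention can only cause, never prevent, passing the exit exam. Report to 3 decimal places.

PS ≈ 0.275

p₁ = P(outcome | exposed) = 918/3049 = 0.30108
p₀ = P(outcome | unexposed) = 117/3232 = 0.0362
Under exogeneity and monotonicity, PS = (p₁ − p₀) / (1 − p₀).
PS = (0.30108 − 0.0362) / (1 − 0.0362) = 0.26488 / 0.9638 ≈ 0.2748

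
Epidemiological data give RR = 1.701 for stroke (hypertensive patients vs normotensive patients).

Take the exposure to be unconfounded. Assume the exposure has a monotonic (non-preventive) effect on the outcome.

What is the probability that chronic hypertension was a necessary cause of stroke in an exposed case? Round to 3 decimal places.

Under exogeneity and monotonicity, PN = (RR − 1) / RR = 1 − 1/RR.
PN = (1.701 − 1) / 1.701 = 0.701 / 1.701 ≈ 0.4121

PN ≈ 0.412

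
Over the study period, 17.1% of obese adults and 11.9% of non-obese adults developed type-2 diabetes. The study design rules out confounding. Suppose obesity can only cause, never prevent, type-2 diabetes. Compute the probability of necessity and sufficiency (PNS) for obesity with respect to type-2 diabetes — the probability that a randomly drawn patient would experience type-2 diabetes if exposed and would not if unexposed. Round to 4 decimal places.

p₁ = 0.171, p₀ = 0.119.
Under exogeneity and monotonicity, PNS = p₁ − p₀.
PNS = 0.171 − 0.119 = 0.052

PNS ≈ 0.0520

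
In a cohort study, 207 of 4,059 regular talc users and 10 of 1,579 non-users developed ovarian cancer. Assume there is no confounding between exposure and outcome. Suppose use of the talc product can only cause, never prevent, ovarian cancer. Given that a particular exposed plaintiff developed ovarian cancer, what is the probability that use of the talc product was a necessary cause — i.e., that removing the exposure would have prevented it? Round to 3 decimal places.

p₁ = P(outcome | exposed) = 207/4059 = 0.050998
p₀ = P(outcome | unexposed) = 10/1579 = 0.0063331
Under exogeneity and monotonicity, PN = (p₁ − p₀) / p₁.
PN = (0.050998 − 0.0063331) / 0.050998 = 0.044665 / 0.050998 ≈ 0.8758

PN ≈ 0.876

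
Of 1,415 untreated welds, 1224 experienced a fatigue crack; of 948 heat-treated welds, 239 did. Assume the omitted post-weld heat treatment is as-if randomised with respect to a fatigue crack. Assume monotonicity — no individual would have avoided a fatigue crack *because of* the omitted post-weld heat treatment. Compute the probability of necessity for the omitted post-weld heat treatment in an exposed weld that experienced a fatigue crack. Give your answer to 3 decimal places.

p₁ = P(outcome | exposed) = 1224/1415 = 0.86502
p₀ = P(outcome | unexposed) = 239/948 = 0.25211
Under exogeneity and monotonicity, PN = (p₁ − p₀) / p₁.
PN = (0.86502 − 0.25211) / 0.86502 = 0.61291 / 0.86502 ≈ 0.7085

PN ≈ 0.709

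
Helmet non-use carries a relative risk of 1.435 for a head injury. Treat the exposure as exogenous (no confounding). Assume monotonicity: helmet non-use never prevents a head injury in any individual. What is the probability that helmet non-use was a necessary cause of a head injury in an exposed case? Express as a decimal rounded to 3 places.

Under exogeneity and monotonicity, PN = (RR − 1) / RR = 1 − 1/RR.
PN = (1.435 − 1) / 1.435 = 0.435 / 1.435 ≈ 0.3031

PN ≈ 0.303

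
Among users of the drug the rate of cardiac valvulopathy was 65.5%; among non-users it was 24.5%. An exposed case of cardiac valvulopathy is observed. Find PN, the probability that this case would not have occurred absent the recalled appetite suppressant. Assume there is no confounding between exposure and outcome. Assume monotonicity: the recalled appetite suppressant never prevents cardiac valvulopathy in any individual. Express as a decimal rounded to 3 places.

p₁ = 0.655, p₀ = 0.245.
Under exogeneity and monotonicity, PN = (p₁ − p₀) / p₁.
PN = (0.655 − 0.245) / 0.655 = 0.41 / 0.655 ≈ 0.6260

PN ≈ 0.626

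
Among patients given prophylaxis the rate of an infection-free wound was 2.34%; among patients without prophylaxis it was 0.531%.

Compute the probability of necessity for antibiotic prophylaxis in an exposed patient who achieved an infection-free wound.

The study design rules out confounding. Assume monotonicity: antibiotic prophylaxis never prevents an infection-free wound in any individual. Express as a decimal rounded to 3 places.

PN ≈ 0.773

p₁ = 0.0234, p₀ = 0.00531.
Under exogeneity and monotonicity, PN = (p₁ − p₀) / p₁.
PN = (0.0234 − 0.00531) / 0.0234 = 0.01809 / 0.0234 ≈ 0.7731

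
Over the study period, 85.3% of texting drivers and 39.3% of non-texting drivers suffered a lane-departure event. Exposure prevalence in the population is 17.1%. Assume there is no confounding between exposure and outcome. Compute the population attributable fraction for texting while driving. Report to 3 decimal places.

PAF ≈ 0.167

p₁ = 0.853, p₀ = 0.393.
Overall risk P(Y=1) = π·p₁ + (1−π)·p₀ = 0.171×0.853 + 0.829×0.393 = 0.47166.
Under exogeneity, PAF = [P(Y=1) − p₀] / P(Y=1).
PAF = (0.47166 − 0.393) / 0.47166 ≈ 0.1668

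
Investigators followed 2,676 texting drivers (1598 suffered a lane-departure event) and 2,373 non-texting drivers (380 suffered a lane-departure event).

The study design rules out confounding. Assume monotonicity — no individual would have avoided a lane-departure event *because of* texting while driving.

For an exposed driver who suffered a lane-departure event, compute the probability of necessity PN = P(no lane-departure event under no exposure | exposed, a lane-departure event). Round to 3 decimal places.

p₁ = P(outcome | exposed) = 1598/2676 = 0.59716
p₀ = P(outcome | unexposed) = 380/2373 = 0.16013
Under exogeneity and monotonicity, PN = (p₁ − p₀) / p₁.
PN = (0.59716 − 0.16013) / 0.59716 = 0.43703 / 0.59716 ≈ 0.7318

PN ≈ 0.732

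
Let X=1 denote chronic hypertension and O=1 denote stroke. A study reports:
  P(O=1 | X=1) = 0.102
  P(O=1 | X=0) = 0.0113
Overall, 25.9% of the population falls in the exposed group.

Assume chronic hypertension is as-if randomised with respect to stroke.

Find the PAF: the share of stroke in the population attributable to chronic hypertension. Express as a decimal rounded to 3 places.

Let p₁ = 0.102, p₀ = 0.0113.
Overall risk P(Y=1) = π·p₁ + (1−π)·p₀ = 0.259×0.102 + 0.741×0.0113 = 0.034791.
Under exogeneity, PAF = [P(Y=1) − p₀] / P(Y=1).
PAF = (0.034791 − 0.0113) / 0.034791 ≈ 0.6752

PAF ≈ 0.675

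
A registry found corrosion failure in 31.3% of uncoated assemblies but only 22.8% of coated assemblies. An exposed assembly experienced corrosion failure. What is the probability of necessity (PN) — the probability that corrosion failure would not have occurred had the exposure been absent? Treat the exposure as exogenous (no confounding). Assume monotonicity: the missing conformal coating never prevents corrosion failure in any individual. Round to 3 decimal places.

PN ≈ 0.272

p₁ = 0.313, p₀ = 0.228.
Under exogeneity and monotonicity, PN = (p₁ − p₀) / p₁.
PN = (0.313 − 0.228) / 0.313 = 0.085 / 0.313 ≈ 0.2716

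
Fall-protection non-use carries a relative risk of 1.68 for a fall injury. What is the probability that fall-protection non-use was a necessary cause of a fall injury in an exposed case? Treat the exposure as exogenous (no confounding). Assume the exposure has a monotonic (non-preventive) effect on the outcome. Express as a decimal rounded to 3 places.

Under exogeneity and monotonicity, PN = (RR − 1) / RR = 1 − 1/RR.
PN = (1.68 − 1) / 1.68 = 0.68 / 1.68 ≈ 0.4048

PN ≈ 0.405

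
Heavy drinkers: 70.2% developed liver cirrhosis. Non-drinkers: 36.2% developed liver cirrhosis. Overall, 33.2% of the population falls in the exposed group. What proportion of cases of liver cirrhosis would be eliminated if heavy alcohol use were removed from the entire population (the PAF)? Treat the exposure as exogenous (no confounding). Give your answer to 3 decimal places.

p₁ = 0.702, p₀ = 0.362.
Overall risk P(Y=1) = π·p₁ + (1−π)·p₀ = 0.332×0.702 + 0.668×0.362 = 0.47488.
Under exogeneity, PAF = [P(Y=1) − p₀] / P(Y=1).
PAF = (0.47488 − 0.362) / 0.47488 ≈ 0.2377

PAF ≈ 0.238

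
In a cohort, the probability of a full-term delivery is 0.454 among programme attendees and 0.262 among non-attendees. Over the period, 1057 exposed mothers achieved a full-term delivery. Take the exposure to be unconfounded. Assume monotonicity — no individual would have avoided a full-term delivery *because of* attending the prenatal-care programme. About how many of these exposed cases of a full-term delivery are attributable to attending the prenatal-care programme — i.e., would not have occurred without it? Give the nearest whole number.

Let p₁ = 0.454, p₀ = 0.262.
PN = (p₁ − p₀)/p₁ = (0.454 − 0.262) / 0.454 ≈ 0.42291.
Attributable cases ≈ PN × (exposed cases) = 0.42291 × 1057 ≈ 447.01.

about 447 cases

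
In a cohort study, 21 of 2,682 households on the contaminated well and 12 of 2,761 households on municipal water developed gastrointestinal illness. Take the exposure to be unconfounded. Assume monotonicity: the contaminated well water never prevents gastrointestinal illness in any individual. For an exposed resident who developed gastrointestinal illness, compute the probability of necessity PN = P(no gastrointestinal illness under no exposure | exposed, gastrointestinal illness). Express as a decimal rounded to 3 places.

p₁ = P(outcome | exposed) = 21/2682 = 0.00783
p₀ = P(outcome | unexposed) = 12/2761 = 0.0043463
Under exogeneity and monotonicity, PN = (p₁ − p₀) / p₁.
PN = (0.00783 − 0.0043463) / 0.00783 = 0.0034837 / 0.00783 ≈ 0.4449

PN ≈ 0.445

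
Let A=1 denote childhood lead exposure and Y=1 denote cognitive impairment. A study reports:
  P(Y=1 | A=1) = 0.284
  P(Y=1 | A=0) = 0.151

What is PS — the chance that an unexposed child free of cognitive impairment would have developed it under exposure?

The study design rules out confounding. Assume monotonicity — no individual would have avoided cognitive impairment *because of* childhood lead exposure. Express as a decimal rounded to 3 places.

PS ≈ 0.157

Let p₁ = 0.284, p₀ = 0.151.
Under exogeneity and monotonicity, PS = (p₁ − p₀) / (1 − p₀).
PS = (0.284 − 0.151) / (1 − 0.151) = 0.133 / 0.849 ≈ 0.1567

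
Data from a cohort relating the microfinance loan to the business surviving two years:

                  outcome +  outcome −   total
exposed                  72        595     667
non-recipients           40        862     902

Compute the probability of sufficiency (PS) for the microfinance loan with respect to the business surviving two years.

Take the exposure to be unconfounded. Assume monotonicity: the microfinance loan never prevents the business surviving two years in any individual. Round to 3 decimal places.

PS ≈ 0.067

p₁ = P(outcome | exposed) = 72/667 = 0.10795
p₀ = P(outcome | unexposed) = 40/902 = 0.044346
Under exogeneity and monotonicity, PS = (p₁ − p₀)/(1 − p₀).
PS = (0.10795 − 0.044346) / 0.95565 ≈ 0.0666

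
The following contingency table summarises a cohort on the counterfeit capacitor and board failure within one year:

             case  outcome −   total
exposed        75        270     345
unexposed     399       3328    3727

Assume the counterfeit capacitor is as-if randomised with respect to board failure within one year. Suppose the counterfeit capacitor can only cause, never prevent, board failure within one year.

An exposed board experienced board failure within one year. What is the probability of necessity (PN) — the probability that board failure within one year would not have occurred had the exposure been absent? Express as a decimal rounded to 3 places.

PN ≈ 0.508

p₁ = P(outcome | exposed) = 75/345 = 0.21739
p₀ = P(outcome | unexposed) = 399/3727 = 0.10706
Under exogeneity and monotonicity, PN = (p₁ − p₀) / p₁.
PN = (0.21739 − 0.10706) / 0.21739 = 0.11033 / 0.21739 ≈ 0.5075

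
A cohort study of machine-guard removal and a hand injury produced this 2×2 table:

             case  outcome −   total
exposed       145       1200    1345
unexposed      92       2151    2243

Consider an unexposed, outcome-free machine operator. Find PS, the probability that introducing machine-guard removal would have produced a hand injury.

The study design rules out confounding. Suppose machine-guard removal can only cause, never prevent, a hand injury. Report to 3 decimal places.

PS ≈ 0.070

p₁ = P(outcome | exposed) = 145/1345 = 0.10781
p₀ = P(outcome | unexposed) = 92/2243 = 0.041016
Under exogeneity and monotonicity, PS = (p₁ − p₀) / (1 − p₀).
PS = (0.10781 − 0.041016) / (1 − 0.041016) = 0.06679 / 0.95898 ≈ 0.0696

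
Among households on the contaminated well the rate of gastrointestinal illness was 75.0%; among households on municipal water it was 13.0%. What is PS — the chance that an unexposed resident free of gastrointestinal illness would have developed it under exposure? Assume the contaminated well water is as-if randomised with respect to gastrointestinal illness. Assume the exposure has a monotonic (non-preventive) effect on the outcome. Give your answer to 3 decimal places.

PS ≈ 0.713

p₁ = 0.75, p₀ = 0.13.
Under exogeneity and monotonicity, PS = (p₁ − p₀) / (1 − p₀).
PS = (0.75 − 0.13) / (1 − 0.13) = 0.62 / 0.87 ≈ 0.7126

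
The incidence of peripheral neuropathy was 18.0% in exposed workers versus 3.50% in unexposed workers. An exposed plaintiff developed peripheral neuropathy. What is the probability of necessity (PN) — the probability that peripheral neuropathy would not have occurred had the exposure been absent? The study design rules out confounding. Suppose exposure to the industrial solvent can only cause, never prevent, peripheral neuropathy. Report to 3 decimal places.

p₁ = 0.18, p₀ = 0.035.
Under exogeneity and monotonicity, PN = (p₁ − p₀) / p₁.
PN = (0.18 − 0.035) / 0.18 = 0.145 / 0.18 ≈ 0.8056

PN ≈ 0.806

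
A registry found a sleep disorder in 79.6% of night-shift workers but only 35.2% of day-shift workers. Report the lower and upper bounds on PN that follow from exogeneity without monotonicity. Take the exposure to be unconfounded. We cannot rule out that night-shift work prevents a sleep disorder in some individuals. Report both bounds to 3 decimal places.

0.558 ≤ PN ≤ 0.814

p₁ = 0.796, p₀ = 0.352.
Under exogeneity alone the bounds on PN are max{0,(p₁−p₀)/p₁} ≤ PN ≤ min{1,(1−p₀)/p₁}.
  lower = (p₁ − p₀)/p₁ = 0.444 / 0.796 ≈ 0.5578
  upper = min{1, (1 − p₀)/p₁} = 0.648 / 0.796 ≈ 0.8141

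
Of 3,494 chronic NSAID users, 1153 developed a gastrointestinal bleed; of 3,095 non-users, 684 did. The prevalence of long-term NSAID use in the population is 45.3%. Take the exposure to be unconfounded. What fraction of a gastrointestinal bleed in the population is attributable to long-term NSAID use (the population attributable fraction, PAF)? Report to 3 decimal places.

PAF ≈ 0.183

p₁ = P(outcome | exposed) = 1153/3494 = 0.32999
p₀ = P(outcome | unexposed) = 684/3095 = 0.221
Overall risk P(Y=1) = π·p₁ + (1−π)·p₀ = 0.453×0.32999 + 0.547×0.221 = 0.27038.
Under exogeneity, PAF = [P(Y=1) − p₀] / P(Y=1).
PAF = (0.27038 − 0.221) / 0.27038 ≈ 0.1826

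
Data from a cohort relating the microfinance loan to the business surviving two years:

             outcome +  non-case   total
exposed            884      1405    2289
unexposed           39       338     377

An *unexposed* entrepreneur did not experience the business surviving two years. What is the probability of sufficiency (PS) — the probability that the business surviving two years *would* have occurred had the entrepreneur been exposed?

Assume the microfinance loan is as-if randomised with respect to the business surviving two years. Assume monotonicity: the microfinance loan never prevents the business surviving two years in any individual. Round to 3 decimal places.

p₁ = P(outcome | exposed) = 884/2289 = 0.38619
p₀ = P(outcome | unexposed) = 39/377 = 0.10345
Under exogeneity and monotonicity, PS = (p₁ − p₀)/(1 − p₀).
PS = (0.38619 − 0.10345) / 0.89655 ≈ 0.3154

PS ≈ 0.315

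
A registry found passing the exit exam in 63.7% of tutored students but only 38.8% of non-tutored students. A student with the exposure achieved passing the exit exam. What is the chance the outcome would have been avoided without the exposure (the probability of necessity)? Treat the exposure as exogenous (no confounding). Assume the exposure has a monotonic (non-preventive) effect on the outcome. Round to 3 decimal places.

PN ≈ 0.391

p₁ = 0.637, p₀ = 0.388.
Under exogeneity and monotonicity, PN = (p₁ − p₀) / p₁.
PN = (0.637 − 0.388) / 0.637 = 0.249 / 0.637 ≈ 0.3909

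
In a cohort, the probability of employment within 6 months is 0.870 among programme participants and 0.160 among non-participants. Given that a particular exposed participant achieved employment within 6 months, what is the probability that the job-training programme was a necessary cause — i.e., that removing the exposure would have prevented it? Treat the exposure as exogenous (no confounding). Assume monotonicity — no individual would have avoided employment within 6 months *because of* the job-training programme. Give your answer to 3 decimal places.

PN ≈ 0.816

Let p₁ = 0.87, p₀ = 0.16.
Under exogeneity and monotonicity, PN = (p₁ − p₀) / p₁.
PN = (0.87 − 0.16) / 0.87 = 0.71 / 0.87 ≈ 0.8161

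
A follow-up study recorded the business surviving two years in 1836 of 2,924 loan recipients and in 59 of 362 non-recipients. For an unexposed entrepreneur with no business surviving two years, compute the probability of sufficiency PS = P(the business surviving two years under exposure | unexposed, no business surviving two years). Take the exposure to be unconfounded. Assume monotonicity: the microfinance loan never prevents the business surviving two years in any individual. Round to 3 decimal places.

p₁ = P(outcome | exposed) = 1836/2924 = 0.62791
p₀ = P(outcome | unexposed) = 59/362 = 0.16298
Under exogeneity and monotonicity, PS = (p₁ − p₀) / (1 − p₀).
PS = (0.62791 − 0.16298) / (1 − 0.16298) = 0.46492 / 0.83702 ≈ 0.5555

PS ≈ 0.555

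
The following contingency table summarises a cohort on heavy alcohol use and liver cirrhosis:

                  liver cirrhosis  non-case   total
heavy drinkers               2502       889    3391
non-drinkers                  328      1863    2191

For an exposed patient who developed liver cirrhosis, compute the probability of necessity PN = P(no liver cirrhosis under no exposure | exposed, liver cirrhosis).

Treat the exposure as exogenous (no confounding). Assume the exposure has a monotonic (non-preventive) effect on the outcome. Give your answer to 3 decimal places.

p₁ = P(outcome | exposed) = 2502/3391 = 0.73784
p₀ = P(outcome | unexposed) = 328/2191 = 0.1497
Under exogeneity and monotonicity, PN = (p₁ − p₀)/p₁.
PN = (0.73784 − 0.1497) / 0.73784 ≈ 0.7971

PN ≈ 0.797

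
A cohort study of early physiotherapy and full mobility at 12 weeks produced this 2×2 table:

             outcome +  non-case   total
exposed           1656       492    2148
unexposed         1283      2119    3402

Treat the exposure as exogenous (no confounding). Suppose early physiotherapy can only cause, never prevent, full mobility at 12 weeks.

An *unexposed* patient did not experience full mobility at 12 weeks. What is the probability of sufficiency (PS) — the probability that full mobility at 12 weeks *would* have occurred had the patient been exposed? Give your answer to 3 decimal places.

PS ≈ 0.632

p₁ = P(outcome | exposed) = 1656/2148 = 0.77095
p₀ = P(outcome | unexposed) = 1283/3402 = 0.37713
Under exogeneity and monotonicity, PS = (p₁ − p₀)/(1 − p₀).
PS = (0.77095 − 0.37713) / 0.62287 ≈ 0.6323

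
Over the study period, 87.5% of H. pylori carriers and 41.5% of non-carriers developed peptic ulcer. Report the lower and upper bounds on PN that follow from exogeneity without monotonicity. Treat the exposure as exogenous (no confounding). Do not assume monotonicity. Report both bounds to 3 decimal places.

0.526 ≤ PN ≤ 0.669

p₁ = 0.875, p₀ = 0.415.
Under exogeneity alone the bounds on PN are max{0,(p₁−p₀)/p₁} ≤ PN ≤ min{1,(1−p₀)/p₁}.
  lower = (p₁ − p₀)/p₁ = 0.46 / 0.875 ≈ 0.5257
  upper = min{1, (1 − p₀)/p₁} = 0.585 / 0.875 ≈ 0.6686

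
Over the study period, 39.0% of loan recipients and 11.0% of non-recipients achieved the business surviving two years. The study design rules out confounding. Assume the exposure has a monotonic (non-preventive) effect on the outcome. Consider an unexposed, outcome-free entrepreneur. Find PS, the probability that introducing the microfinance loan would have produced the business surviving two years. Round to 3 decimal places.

p₁ = 0.39, p₀ = 0.11.
Under exogeneity and monotonicity, PS = (p₁ − p₀) / (1 − p₀).
PS = (0.39 − 0.11) / (1 − 0.11) = 0.28 / 0.89 ≈ 0.3146

PS ≈ 0.315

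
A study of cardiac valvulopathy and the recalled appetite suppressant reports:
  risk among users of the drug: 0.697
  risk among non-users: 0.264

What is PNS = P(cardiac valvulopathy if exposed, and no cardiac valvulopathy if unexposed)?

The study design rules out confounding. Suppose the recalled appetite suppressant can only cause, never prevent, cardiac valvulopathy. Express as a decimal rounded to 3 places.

PNS ≈ 0.433

Let p₁ = 0.697, p₀ = 0.264.
Under exogeneity and monotonicity, PNS = p₁ − p₀.
PNS = 0.697 − 0.264 = 0.433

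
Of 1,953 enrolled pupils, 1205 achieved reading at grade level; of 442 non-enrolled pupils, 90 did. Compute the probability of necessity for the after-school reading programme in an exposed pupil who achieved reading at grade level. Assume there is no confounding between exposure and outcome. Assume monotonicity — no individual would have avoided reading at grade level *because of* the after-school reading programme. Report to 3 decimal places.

PN ≈ 0.670

p₁ = P(outcome | exposed) = 1205/1953 = 0.617
p₀ = P(outcome | unexposed) = 90/442 = 0.20362
Under exogeneity and monotonicity, PN = (p₁ − p₀) / p₁.
PN = (0.617 − 0.20362) / 0.617 = 0.41338 / 0.617 ≈ 0.6700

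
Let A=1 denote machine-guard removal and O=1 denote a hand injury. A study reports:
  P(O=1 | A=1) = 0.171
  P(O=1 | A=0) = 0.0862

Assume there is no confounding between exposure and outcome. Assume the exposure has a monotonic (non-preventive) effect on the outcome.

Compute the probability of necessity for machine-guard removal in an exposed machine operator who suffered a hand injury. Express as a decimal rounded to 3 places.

PN ≈ 0.496

Let p₁ = 0.171, p₀ = 0.0862.
Under exogeneity and monotonicity, PN = (p₁ − p₀) / p₁.
PN = (0.171 − 0.0862) / 0.171 = 0.0848 / 0.171 ≈ 0.4959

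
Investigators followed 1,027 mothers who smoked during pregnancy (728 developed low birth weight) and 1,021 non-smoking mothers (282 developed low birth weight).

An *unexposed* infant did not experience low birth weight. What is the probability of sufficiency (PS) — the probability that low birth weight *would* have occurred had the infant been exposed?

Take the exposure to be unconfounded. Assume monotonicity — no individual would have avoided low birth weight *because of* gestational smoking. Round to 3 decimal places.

p₁ = P(outcome | exposed) = 728/1027 = 0.70886
p₀ = P(outcome | unexposed) = 282/1021 = 0.2762
Under exogeneity and monotonicity, PS = (p₁ − p₀) / (1 − p₀).
PS = (0.70886 − 0.2762) / (1 − 0.2762) = 0.43266 / 0.7238 ≈ 0.5978

PS ≈ 0.598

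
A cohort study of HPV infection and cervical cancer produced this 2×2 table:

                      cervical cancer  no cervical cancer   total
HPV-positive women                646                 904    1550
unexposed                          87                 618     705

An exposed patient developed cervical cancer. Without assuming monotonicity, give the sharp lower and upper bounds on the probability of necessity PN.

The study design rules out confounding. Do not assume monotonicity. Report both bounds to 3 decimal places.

0.704 ≤ PN ≤ 1.000

p₁ = P(outcome | exposed) = 646/1550 = 0.41677
p₀ = P(outcome | unexposed) = 87/705 = 0.1234
Under exogeneity alone the bounds on PN are max{0,(p₁−p₀)/p₁} ≤ PN ≤ min{1,(1−p₀)/p₁}.
  lower = (p₁ − p₀)/p₁ = 0.29337 / 0.41677 ≈ 0.7039
  upper = min{1, (1 − p₀)/p₁} = 0.8766 / 0.41677 ≈ 2.1033 → capped at 1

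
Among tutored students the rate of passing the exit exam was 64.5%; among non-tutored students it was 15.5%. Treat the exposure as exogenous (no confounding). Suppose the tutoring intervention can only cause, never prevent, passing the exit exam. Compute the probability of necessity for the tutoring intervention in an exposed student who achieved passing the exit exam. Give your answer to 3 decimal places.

PN ≈ 0.760

p₁ = 0.645, p₀ = 0.155.
Under exogeneity and monotonicity, PN = (p₁ − p₀) / p₁.
PN = (0.645 − 0.155) / 0.645 = 0.49 / 0.645 ≈ 0.7597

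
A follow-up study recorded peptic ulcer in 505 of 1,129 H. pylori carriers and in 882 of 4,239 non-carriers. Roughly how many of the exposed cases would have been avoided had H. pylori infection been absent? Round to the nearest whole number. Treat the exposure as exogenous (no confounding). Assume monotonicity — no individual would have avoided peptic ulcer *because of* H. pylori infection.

about 270 cases

p₁ = P(outcome | exposed) = 505/1129 = 0.4473
p₀ = P(outcome | unexposed) = 882/4239 = 0.20807
PN = (p₁ − p₀)/p₁ = (0.4473 − 0.20807) / 0.4473 ≈ 0.53483.
Attributable cases ≈ PN × (exposed cases) = 0.53483 × 505 ≈ 270.09.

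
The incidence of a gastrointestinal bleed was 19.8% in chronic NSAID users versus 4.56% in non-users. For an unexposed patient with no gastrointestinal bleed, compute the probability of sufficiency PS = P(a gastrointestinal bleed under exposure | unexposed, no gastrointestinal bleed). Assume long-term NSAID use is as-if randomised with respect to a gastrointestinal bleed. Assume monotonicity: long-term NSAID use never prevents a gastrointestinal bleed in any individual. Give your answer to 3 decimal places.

PS ≈ 0.160

p₁ = 0.198, p₀ = 0.0456.
Under exogeneity and monotonicity, PS = (p₁ − p₀) / (1 − p₀).
PS = (0.198 − 0.0456) / (1 − 0.0456) = 0.1524 / 0.9544 ≈ 0.1597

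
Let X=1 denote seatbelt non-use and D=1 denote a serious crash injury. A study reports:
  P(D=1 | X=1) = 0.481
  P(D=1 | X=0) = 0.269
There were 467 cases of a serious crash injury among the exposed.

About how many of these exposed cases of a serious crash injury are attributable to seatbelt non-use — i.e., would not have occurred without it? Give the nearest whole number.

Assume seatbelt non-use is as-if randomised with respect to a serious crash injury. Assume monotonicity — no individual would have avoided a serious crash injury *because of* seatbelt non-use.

about 206 cases

Let p₁ = 0.481, p₀ = 0.269.
PN = (p₁ − p₀)/p₁ = (0.481 − 0.269) / 0.481 ≈ 0.44075.
Attributable cases ≈ PN × (exposed cases) = 0.44075 × 467 ≈ 205.83.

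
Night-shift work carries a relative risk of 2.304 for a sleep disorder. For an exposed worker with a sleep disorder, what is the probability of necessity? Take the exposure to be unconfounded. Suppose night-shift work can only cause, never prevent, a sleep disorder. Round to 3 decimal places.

Under exogeneity and monotonicity, PN = (RR − 1) / RR = 1 − 1/RR.
PN = (2.304 − 1) / 2.304 = 1.304 / 2.304 ≈ 0.5660

PN ≈ 0.566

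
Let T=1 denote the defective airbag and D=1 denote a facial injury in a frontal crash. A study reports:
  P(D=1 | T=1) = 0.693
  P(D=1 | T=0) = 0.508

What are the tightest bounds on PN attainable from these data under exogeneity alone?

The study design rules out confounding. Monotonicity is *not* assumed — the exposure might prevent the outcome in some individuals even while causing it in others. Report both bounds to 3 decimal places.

0.267 ≤ PN ≤ 0.710

Let p₁ = 0.693, p₀ = 0.508.
Under exogeneity alone the bounds on PN are max{0,(p₁−p₀)/p₁} ≤ PN ≤ min{1,(1−p₀)/p₁}.
  lower = (p₁ − p₀)/p₁ = 0.185 / 0.693 ≈ 0.2670
  upper = min{1, (1 − p₀)/p₁} = 0.492 / 0.693 ≈ 0.7100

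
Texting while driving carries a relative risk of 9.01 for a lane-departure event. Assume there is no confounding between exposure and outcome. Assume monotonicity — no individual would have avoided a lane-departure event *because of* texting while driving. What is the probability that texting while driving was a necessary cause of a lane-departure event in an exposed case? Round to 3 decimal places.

PN ≈ 0.889

Under exogeneity and monotonicity, PN = (RR − 1) / RR = 1 − 1/RR.
PN = (9.01 − 1) / 9.01 = 8.01 / 9.01 ≈ 0.8890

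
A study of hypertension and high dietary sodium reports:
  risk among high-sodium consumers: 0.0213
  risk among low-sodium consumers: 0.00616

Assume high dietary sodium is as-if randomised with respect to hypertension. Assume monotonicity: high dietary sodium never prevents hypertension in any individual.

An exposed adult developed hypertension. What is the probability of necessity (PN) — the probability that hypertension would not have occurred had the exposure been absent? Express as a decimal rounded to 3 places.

Let p₁ = 0.0213, p₀ = 0.00616.
Under exogeneity and monotonicity, PN = (p₁ − p₀) / p₁.
PN = (0.0213 − 0.00616) / 0.0213 = 0.01514 / 0.0213 ≈ 0.7108

PN ≈ 0.711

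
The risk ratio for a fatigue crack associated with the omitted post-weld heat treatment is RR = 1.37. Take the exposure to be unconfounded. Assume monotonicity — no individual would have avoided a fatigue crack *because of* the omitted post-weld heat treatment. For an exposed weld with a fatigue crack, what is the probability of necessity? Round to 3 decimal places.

Under exogeneity and monotonicity, PN = (RR − 1) / RR = 1 − 1/RR.
PN = (1.37 − 1) / 1.37 = 0.37 / 1.37 ≈ 0.2701

PN ≈ 0.270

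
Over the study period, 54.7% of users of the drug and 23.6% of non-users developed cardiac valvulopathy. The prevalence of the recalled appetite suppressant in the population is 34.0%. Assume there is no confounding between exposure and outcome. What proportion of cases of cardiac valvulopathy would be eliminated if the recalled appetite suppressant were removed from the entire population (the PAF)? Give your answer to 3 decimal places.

PAF ≈ 0.309

p₁ = 0.547, p₀ = 0.236.
Overall risk P(Y=1) = π·p₁ + (1−π)·p₀ = 0.34×0.547 + 0.66×0.236 = 0.34174.
Under exogeneity, PAF = [P(Y=1) − p₀] / P(Y=1).
PAF = (0.34174 − 0.236) / 0.34174 ≈ 0.3094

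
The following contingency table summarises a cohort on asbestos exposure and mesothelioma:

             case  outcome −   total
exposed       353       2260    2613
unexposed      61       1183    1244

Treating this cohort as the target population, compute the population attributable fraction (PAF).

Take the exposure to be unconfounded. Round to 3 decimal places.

p₁ = P(outcome | exposed) = 353/2613 = 0.13509
p₀ = P(outcome | unexposed) = 61/1244 = 0.049035
Exposure prevalence π = 2613/3857 = 0.67747; overall risk P(Y=1) = 0.10734.
Under exogeneity, PAF = [P(Y=1) − p₀]/P(Y=1).
PAF = (0.10734 − 0.049035) / 0.10734 ≈ 0.5432

PAF ≈ 0.543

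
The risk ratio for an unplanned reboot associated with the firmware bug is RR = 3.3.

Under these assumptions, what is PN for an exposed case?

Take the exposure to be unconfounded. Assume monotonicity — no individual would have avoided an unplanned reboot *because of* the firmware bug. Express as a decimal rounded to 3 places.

Under exogeneity and monotonicity, PN = (RR − 1) / RR = 1 − 1/RR.
PN = (3.3 − 1) / 3.3 = 2.3 / 3.3 ≈ 0.6970

PN ≈ 0.697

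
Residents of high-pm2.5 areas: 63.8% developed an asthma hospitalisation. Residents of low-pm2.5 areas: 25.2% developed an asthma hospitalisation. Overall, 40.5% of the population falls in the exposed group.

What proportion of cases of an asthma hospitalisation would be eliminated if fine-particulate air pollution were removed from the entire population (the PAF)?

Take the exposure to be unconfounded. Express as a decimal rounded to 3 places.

p₁ = 0.638, p₀ = 0.252.
Overall risk P(Y=1) = π·p₁ + (1−π)·p₀ = 0.405×0.638 + 0.595×0.252 = 0.40833.
Under exogeneity, PAF = [P(Y=1) − p₀] / P(Y=1).
PAF = (0.40833 − 0.252) / 0.40833 ≈ 0.3829

PAF ≈ 0.383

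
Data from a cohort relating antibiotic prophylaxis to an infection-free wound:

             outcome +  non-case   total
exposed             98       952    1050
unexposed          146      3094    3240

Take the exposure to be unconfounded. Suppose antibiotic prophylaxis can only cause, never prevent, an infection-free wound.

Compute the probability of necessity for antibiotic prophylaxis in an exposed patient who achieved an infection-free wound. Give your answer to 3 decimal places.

p₁ = P(outcome | exposed) = 98/1050 = 0.093333
p₀ = P(outcome | unexposed) = 146/3240 = 0.045062
Under exogeneity and monotonicity, PN = (p₁ − p₀) / p₁.
PN = (0.093333 − 0.045062) / 0.093333 = 0.048272 / 0.093333 ≈ 0.5172

PN ≈ 0.517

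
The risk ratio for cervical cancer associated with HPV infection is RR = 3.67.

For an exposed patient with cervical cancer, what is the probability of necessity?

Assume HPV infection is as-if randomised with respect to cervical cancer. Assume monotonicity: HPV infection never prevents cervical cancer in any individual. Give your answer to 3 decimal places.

PN ≈ 0.728

Under exogeneity and monotonicity, PN = (RR − 1) / RR = 1 − 1/RR.
PN = (3.67 − 1) / 3.67 = 2.67 / 3.67 ≈ 0.7275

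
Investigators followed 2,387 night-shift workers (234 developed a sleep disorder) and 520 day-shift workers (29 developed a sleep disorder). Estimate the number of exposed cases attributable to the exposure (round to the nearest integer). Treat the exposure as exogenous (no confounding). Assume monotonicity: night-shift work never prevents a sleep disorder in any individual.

p₁ = P(outcome | exposed) = 234/2387 = 0.098031
p₀ = P(outcome | unexposed) = 29/520 = 0.055769
PN = (p₁ − p₀)/p₁ = (0.098031 − 0.055769) / 0.098031 ≈ 0.43111.
Attributable cases ≈ PN × (exposed cases) = 0.43111 × 234 ≈ 100.88.

about 101 cases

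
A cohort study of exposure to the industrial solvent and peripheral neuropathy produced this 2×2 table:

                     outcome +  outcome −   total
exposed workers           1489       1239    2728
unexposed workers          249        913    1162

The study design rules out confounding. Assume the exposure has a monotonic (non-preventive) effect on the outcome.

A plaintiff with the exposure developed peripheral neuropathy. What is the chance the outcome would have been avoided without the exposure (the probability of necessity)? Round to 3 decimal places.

PN ≈ 0.607

p₁ = P(outcome | exposed) = 1489/2728 = 0.54582
p₀ = P(outcome | unexposed) = 249/1162 = 0.21429
Under exogeneity and monotonicity, PN = (p₁ − p₀)/p₁.
PN = (0.54582 − 0.21429) / 0.54582 ≈ 0.6074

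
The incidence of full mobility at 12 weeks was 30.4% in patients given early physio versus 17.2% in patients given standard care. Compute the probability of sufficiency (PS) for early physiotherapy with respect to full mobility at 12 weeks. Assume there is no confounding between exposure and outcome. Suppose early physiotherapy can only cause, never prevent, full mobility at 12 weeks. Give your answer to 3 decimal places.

p₁ = 0.304, p₀ = 0.172.
Under exogeneity and monotonicity, PS = (p₁ − p₀) / (1 − p₀).
PS = (0.304 − 0.172) / (1 − 0.172) = 0.132 / 0.828 ≈ 0.1594

PS ≈ 0.159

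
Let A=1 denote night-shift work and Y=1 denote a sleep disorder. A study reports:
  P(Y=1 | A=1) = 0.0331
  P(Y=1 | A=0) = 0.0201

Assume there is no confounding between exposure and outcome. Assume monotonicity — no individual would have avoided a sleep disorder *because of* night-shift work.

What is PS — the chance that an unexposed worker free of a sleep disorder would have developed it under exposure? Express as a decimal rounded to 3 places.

Let p₁ = 0.0331, p₀ = 0.0201.
Under exogeneity and monotonicity, PS = (p₁ − p₀) / (1 − p₀).
PS = (0.0331 − 0.0201) / (1 − 0.0201) = 0.013 / 0.9799 ≈ 0.0133

PS ≈ 0.013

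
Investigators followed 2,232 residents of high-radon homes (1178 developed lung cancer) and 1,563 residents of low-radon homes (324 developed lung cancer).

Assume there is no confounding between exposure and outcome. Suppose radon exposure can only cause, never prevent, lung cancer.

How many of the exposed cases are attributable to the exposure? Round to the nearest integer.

about 715 cases

p₁ = P(outcome | exposed) = 1178/2232 = 0.52778
p₀ = P(outcome | unexposed) = 324/1563 = 0.20729
PN = (p₁ − p₀)/p₁ = (0.52778 − 0.20729) / 0.52778 ≈ 0.60723.
Attributable cases ≈ PN × (exposed cases) = 0.60723 × 1178 ≈ 715.32.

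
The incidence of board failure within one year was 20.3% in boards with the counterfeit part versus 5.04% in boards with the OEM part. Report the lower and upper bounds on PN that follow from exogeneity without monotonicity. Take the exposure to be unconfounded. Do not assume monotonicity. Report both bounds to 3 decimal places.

p₁ = 0.203, p₀ = 0.0504.
Under exogeneity alone the bounds on PN are max{0,(p₁−p₀)/p₁} ≤ PN ≤ min{1,(1−p₀)/p₁}.
  lower = (p₁ − p₀)/p₁ = 0.1526 / 0.203 ≈ 0.7517
  upper = min{1, (1 − p₀)/p₁} = 0.9496 / 0.203 ≈ 4.6778 → capped at 1

0.752 ≤ PN ≤ 1.000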